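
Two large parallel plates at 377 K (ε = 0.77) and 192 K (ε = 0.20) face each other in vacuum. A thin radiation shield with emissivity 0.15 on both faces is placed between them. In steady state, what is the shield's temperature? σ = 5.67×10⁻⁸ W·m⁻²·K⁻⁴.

In steady state the net flux on the hot side equals that on the cold side.
σ(T₁⁴−T_s⁴)/D₁ = σ(T_s⁴−T₂⁴)/D₂, with D₁ = 1/ε₁+1/ε_s−1 = 6.965, D₂ = 1/ε_s+1/ε₂−1 = 10.67.
Solve for T_s⁴: T_s⁴ = (D₂·T₁⁴ + D₁·T₂⁴)/(D₁+D₂) = 1.276×10¹⁰ K⁴.

T_s ≈ 336 K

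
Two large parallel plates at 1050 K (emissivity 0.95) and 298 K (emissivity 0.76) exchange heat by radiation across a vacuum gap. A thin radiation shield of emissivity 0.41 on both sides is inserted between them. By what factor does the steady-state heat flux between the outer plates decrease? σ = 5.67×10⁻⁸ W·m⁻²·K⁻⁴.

Without shield: q₀ = σΔ(T⁴)/(1/ε₁+1/ε₂−1) with denominator 1.368.
With shield the two gaps are in series; the resistances add: (1/ε₁+1/ε_s−1)+(1/ε_s+1/ε₂−1) = 2.492+2.755 = 5.246.
Heat-flux ratio q₀/q = 5.246/1.368.

factor ≈ 3.83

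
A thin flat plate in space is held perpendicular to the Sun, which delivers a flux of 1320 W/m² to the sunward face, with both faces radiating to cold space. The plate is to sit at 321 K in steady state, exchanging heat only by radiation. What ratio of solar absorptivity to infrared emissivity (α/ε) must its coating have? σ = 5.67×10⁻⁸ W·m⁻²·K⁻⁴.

Balance: αS·A = εσ·2A·T⁴ ⇒ α/ε = 2σT⁴/S.
α/ε = 2·5.67×10⁻⁸·(321)⁴/1320 = 2·5.67×10⁻⁸·1.062×10¹⁰/1320.

α/ε ≈ 0.912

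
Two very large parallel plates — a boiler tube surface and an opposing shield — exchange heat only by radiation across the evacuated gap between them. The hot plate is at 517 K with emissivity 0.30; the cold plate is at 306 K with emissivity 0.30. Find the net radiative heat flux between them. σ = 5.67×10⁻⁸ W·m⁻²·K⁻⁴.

q ≈ 627 W/m²

For two infinite grey parallel plates, q = σ(T₁⁴ − T₂⁴)/(1/ε₁ + 1/ε₂ − 1).
T₁⁴ − T₂⁴ = 7.144×10¹⁰ − 8.768×10⁹ = 6.268×10¹⁰ K⁴.
1/ε₁ + 1/ε₂ − 1 = 3.333 + 3.333 − 1 = 5.667.
q = 5.67×10⁻⁸ × 6.268×10¹⁰ / 5.667.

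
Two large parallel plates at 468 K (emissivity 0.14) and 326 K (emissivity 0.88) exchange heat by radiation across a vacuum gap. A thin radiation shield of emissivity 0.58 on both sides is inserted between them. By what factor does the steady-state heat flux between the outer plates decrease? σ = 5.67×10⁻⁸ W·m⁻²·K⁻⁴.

factor ≈ 1.34

Without shield: q₀ = σΔ(T⁴)/(1/ε₁+1/ε₂−1) with denominator 7.279.
With shield the two gaps are in series; the resistances add: (1/ε₁+1/ε_s−1)+(1/ε_s+1/ε₂−1) = 7.867+1.861 = 9.727.
Heat-flux ratio q₀/q = 9.727/7.279.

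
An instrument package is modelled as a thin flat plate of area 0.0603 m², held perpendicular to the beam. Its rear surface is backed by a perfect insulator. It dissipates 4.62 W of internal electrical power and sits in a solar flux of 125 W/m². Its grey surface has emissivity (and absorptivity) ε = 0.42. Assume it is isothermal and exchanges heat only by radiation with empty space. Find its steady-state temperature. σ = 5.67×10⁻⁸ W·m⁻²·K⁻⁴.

T ≈ 271 K

At steady state, absorbed solar power + internal power = radiated power.
Absorbed: α·S·A_cross = 0.42·125·0.06030 = 3.166 W (cross-section A).
Total input = 3.166 + 4.62 = 7.786 W.
Radiated: εσ·A_surf·T⁴ with A_surf = A = 0.06030 m².
T⁴ = 7.786/(0.42·5.67×10⁻⁸·0.06030) = 5.422×10⁹ K⁴.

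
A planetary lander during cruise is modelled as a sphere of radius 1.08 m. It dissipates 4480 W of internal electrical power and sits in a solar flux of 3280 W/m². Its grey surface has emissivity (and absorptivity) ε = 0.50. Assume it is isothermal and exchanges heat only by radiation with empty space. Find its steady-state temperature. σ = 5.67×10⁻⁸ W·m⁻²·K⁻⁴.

At steady state, absorbed solar power + internal power = radiated power.
Absorbed: α·S·A_cross = 0.50·3280·3.664 = 6010 W (cross-section πr²).
Total input = 6010 + 4480 = 10490 W.
Radiated: εσ·A_surf·T⁴ with A_surf = 4πr² = 14.66 m².
T⁴ = 10490/(0.50·5.67×10⁻⁸·14.66) = 2.524×10¹⁰ K⁴.

T ≈ 399 K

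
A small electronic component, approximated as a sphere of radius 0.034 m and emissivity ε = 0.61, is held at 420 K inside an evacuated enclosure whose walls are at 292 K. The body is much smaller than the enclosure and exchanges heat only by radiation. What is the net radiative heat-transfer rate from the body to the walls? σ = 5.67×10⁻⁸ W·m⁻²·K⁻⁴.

P_net ≈ 12.0 W

For a small grey body in a large enclosure: P_net = εσA(T_body⁴ − T_wall⁴).
A = 4πr² = 0.01453 m²; T_body⁴ − T_wall⁴ = 3.112×10¹⁰ − 7.270×10⁹ = 2.385×10¹⁰ K⁴.
|P_net| = 0.61·5.67×10⁻⁸·0.01453·2.385×10¹⁰.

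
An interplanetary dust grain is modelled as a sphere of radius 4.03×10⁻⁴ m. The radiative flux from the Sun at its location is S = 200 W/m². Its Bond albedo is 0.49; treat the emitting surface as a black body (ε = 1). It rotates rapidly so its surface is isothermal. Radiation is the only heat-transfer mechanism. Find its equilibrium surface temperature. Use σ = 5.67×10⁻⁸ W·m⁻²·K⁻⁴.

T ≈ 146 K

At equilibrium, absorbed power = emitted power.
Absorbing cross-section = πr² = 5.102×10⁻⁷ m²; emitting surface = 4πr² = 2.041×10⁻⁶ m² (ratio 4).
(1−a)S·A_cross = εσ·A_surf·T⁴  ⇒  T⁴ = (1−a)S/(4σ).
T⁴ = 0.510·200/(4·5.67×10⁻⁸) = 4.497×10⁸ K⁴.
T = (4.497×10⁸)^(1/4).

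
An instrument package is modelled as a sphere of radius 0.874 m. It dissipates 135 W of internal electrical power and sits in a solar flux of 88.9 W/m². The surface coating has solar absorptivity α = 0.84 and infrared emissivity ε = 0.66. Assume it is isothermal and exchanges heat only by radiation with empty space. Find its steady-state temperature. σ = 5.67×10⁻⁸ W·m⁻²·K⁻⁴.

T ≈ 172 K

At steady state, absorbed solar power + internal power = radiated power.
Absorbed: α·S·A_cross = 0.84·88.9·2.400 = 179.2 W (cross-section πr²).
Total input = 179.2 + 135 = 314.2 W.
Radiated: εσ·A_surf·T⁴ with A_surf = 4πr² = 9.599 m².
T⁴ = 314.2/(0.66·5.67×10⁻⁸·9.599) = 8.747×10⁸ K⁴.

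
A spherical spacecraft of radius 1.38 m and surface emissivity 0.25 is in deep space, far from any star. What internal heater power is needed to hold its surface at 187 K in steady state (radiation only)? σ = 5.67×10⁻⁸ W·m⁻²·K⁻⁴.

P ≈ 415 W

P = εσ·4πr²·T⁴.
4πr² = 23.93 m²; T⁴ = 1.223×10⁹ K⁴.
P = 0.25·5.67×10⁻⁸·23.93·1.223×10⁹.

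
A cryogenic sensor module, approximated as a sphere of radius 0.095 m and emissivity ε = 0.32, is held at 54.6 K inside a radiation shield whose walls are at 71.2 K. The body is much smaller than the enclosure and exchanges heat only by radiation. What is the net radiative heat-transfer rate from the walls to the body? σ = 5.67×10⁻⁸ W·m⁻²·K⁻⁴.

For a small grey body in a large enclosure: P_net = εσA(T_body⁴ − T_wall⁴).
A = 4πr² = 0.1134 m²; T_body⁴ − T_wall⁴ = 8.887×10⁶ − 2.570×10⁷ = -1.681×10⁷ K⁴.
|P_net| = 0.32·5.67×10⁻⁸·0.1134·1.681×10⁷.

P_net ≈ 0.0346 W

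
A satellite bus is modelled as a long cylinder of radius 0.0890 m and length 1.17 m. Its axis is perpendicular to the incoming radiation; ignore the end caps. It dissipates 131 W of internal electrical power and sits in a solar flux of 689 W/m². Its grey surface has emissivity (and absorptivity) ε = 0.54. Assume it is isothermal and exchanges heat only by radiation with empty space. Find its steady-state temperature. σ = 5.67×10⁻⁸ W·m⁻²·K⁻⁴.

T ≈ 319 K

At steady state, absorbed solar power + internal power = radiated power.
Absorbed: α·S·A_cross = 0.54·689·0.2083 = 77.49 W (cross-section 2rL).
Total input = 77.49 + 131 = 208.5 W.
Radiated: εσ·A_surf·T⁴ with A_surf = 2πrL = 0.6543 m².
T⁴ = 208.5/(0.54·5.67×10⁻⁸·0.6543) = 1.041×10¹⁰ K⁴.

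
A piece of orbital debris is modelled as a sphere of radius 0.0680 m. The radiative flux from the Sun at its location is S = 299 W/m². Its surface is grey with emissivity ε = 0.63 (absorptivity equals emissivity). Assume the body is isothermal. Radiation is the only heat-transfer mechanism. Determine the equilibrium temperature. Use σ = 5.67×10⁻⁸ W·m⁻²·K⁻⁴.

T ≈ 191 K

At equilibrium, absorbed power = emitted power.
Absorbing cross-section = πr² = 0.01453 m²; emitting surface = 4πr² = 0.05811 m² (ratio 4).
εS·A_cross = εσ·A_surf·T⁴  ⇒  T⁴ = S/(4σ)   (ε cancels).
T⁴ = 299/(4·5.67×10⁻⁸) = 1.318×10⁹ K⁴.
T = (1.318×10⁹)^(1/4).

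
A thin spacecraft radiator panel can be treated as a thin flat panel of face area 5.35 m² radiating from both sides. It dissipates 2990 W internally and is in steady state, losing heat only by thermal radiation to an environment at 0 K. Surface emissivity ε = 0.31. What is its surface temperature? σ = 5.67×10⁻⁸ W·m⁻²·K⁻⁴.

Steady state: internal power = radiated power, P = εσA T⁴.
Radiating area A = 2·5.35 = 10.70 m².
T⁴ = P/(εσA) = 2990/(0.31·5.67×10⁻⁸·10.70) = 1.590×10¹⁰ K⁴.
T = (1.590×10¹⁰)^(1/4).

T ≈ 355 K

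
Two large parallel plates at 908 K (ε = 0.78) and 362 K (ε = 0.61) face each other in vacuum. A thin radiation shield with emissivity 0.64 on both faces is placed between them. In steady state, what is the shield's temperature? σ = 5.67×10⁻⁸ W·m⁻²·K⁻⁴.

In steady state the net flux on the hot side equals that on the cold side.
σ(T₁⁴−T_s⁴)/D₁ = σ(T_s⁴−T₂⁴)/D₂, with D₁ = 1/ε₁+1/ε_s−1 = 1.845, D₂ = 1/ε_s+1/ε₂−1 = 2.202.
Solve for T_s⁴: T_s⁴ = (D₂·T₁⁴ + D₁·T₂⁴)/(D₁+D₂) = 3.777×10¹¹ K⁴.

T_s ≈ 784 K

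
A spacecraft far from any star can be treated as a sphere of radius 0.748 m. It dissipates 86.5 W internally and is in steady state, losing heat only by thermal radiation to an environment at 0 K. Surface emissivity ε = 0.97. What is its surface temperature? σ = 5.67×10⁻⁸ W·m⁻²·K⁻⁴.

Steady state: internal power = radiated power, P = εσA T⁴.
Radiating area A = 4πr² = 7.031 m².
T⁴ = P/(εσA) = 86.5/(0.97·5.67×10⁻⁸·7.031) = 2.237×10⁸ K⁴.
T = (2.237×10⁸)^(1/4).

T ≈ 122 K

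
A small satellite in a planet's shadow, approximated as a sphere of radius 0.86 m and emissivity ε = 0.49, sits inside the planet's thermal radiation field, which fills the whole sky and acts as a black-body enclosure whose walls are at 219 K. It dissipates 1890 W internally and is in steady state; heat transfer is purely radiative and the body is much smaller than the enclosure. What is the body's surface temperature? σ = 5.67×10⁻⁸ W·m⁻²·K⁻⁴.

For a small grey body in a large enclosure, net radiated power = εσA(T⁴ − T_w⁴).
Steady state: P = εσA(T⁴ − T_w⁴) with A = 4πr² = 9.294 m².
T⁴ = P/(εσA) + T_w⁴ = 1890/(0.49·5.67×10⁻⁸·9.294) + (219)⁴
    = 7.319×10⁹ + 2.300×10⁹ = 9.620×10⁹ K⁴.

T ≈ 313 K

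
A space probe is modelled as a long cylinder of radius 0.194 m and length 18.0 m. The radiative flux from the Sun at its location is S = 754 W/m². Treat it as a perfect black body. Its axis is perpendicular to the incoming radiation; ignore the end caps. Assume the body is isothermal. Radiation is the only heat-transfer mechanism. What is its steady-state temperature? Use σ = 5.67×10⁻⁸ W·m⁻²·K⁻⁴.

At equilibrium, absorbed power = emitted power.
Absorbing cross-section = 2rL = 6.984 m²; emitting surface = 2πrL = 21.94 m² (ratio π).
S·A_cross = εσ·A_surf·T⁴  ⇒  T⁴ = S/(πσ).
T⁴ = 1.00·754/(π·5.67×10⁻⁸) = 4.233×10⁹ K⁴.
T = (4.233×10⁹)^(1/4).

T ≈ 255 K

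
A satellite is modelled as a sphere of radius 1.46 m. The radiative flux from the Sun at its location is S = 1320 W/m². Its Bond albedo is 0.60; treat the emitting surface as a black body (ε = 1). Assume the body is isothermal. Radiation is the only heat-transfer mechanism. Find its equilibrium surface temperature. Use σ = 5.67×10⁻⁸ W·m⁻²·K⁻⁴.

At equilibrium, absorbed power = emitted power.
Absorbing cross-section = πr² = 6.697 m²; emitting surface = 4πr² = 26.79 m² (ratio 4).
(1−a)S·A_cross = εσ·A_surf·T⁴  ⇒  T⁴ = (1−a)S/(4σ).
T⁴ = 0.400·1320/(4·5.67×10⁻⁸) = 2.328×10⁹ K⁴.
T = (2.328×10⁹)^(1/4).

T ≈ 220 K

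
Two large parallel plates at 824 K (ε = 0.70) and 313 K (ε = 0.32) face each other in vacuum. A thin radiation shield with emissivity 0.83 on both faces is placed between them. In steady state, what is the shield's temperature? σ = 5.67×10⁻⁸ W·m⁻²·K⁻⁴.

In steady state the net flux on the hot side equals that on the cold side.
σ(T₁⁴−T_s⁴)/D₁ = σ(T_s⁴−T₂⁴)/D₂, with D₁ = 1/ε₁+1/ε_s−1 = 1.633, D₂ = 1/ε_s+1/ε₂−1 = 3.330.
Solve for T_s⁴: T_s⁴ = (D₂·T₁⁴ + D₁·T₂⁴)/(D₁+D₂) = 3.124×10¹¹ K⁴.

T_s ≈ 748 K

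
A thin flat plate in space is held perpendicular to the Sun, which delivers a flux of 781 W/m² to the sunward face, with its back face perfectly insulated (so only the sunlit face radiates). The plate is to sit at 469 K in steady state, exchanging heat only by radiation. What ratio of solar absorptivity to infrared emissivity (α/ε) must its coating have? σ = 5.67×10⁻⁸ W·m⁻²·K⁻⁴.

Balance: αS·A = εσ·1A·T⁴ ⇒ α/ε = σT⁴/S.
α/ε = 5.67×10⁻⁸·(469)⁴/781 = 5.67×10⁻⁸·4.838×10¹⁰/781.

α/ε ≈ 3.51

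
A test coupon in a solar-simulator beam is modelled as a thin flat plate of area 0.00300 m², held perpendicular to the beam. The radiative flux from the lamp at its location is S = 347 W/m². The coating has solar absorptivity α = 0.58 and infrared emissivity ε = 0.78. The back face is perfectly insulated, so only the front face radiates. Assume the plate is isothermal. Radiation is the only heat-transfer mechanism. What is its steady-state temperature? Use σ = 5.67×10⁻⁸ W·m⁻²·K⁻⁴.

At equilibrium, absorbed power = emitted power.
Absorbing cross-section = A = 0.003000 m²; emitting surface = A = 0.003000 m² (ratio 1).
αS·A_cross = εσ·A_surf·T⁴  ⇒  T⁴ = αS/(ε·1σ).
T⁴ = 0.580·347/(0.78·1·5.67×10⁻⁸) = 4.551×10⁹ K⁴.
T = (4.551×10⁹)^(1/4).

T ≈ 260 K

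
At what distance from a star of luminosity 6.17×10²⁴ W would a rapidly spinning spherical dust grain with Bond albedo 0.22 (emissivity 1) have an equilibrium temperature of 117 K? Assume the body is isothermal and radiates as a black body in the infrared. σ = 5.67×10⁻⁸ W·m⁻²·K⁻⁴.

d ≈ 9.49×10¹⁰ m

For an isothermal black-emitting sphere, (1−a)S·πr² = σ·4πr²·T⁴ ⇒ S = 4σT⁴/(1−a).
S = 4·5.67×10⁻⁸·(117)⁴/0.780 = 54.49 W/m².
Flux falls as S = L/(4πd²), so d = √(L/(4πS)) = √(6.17×10²⁴/(4π·54.49)).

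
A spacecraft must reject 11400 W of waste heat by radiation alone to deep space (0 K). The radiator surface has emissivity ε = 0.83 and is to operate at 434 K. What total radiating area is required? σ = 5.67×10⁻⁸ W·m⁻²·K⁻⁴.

P = εσA T⁴ ⇒ A = P/(εσT⁴).
T⁴ = 3.548×10¹⁰ K⁴.
A = 11400/(0.83 × 5.67×10⁻⁸ × 3.548×10¹⁰).

A ≈ 6.83 m²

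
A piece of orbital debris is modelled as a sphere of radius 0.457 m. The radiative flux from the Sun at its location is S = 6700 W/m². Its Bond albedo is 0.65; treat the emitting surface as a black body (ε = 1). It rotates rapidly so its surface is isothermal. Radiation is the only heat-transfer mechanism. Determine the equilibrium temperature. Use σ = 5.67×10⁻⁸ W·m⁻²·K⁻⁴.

T ≈ 319 K

At equilibrium, absorbed power = emitted power.
Absorbing cross-section = πr² = 0.6561 m²; emitting surface = 4πr² = 2.624 m² (ratio 4).
(1−a)S·A_cross = εσ·A_surf·T⁴  ⇒  T⁴ = (1−a)S/(4σ).
T⁴ = 0.350·6700/(4·5.67×10⁻⁸) = 1.034×10¹⁰ K⁴.
T = (1.034×10¹⁰)^(1/4).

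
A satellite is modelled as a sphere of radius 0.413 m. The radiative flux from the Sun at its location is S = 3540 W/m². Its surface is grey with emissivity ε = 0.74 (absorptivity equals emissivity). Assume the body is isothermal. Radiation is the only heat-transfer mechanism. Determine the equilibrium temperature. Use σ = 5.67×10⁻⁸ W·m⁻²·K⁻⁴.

At equilibrium, absorbed power = emitted power.
Absorbing cross-section = πr² = 0.5359 m²; emitting surface = 4πr² = 2.143 m² (ratio 4).
εS·A_cross = εσ·A_surf·T⁴  ⇒  T⁴ = S/(4σ)   (ε cancels).
T⁴ = 3540/(4·5.67×10⁻⁸) = 1.561×10¹⁰ K⁴.
T = (1.561×10¹⁰)^(1/4).

T ≈ 353 K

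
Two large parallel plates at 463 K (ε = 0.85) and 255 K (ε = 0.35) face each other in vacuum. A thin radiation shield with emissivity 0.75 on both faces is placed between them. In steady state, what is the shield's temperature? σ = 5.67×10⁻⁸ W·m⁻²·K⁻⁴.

In steady state the net flux on the hot side equals that on the cold side.
σ(T₁⁴−T_s⁴)/D₁ = σ(T_s⁴−T₂⁴)/D₂, with D₁ = 1/ε₁+1/ε_s−1 = 1.510, D₂ = 1/ε_s+1/ε₂−1 = 3.190.
Solve for T_s⁴: T_s⁴ = (D₂·T₁⁴ + D₁·T₂⁴)/(D₁+D₂) = 3.255×10¹⁰ K⁴.

T_s ≈ 425 K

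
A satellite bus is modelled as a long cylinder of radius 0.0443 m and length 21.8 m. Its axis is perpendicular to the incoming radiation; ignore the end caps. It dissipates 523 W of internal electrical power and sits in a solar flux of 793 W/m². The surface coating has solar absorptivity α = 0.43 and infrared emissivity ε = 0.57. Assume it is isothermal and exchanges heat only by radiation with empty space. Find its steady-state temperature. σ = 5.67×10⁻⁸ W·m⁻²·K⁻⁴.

T ≈ 279 K

At steady state, absorbed solar power + internal power = radiated power.
Absorbed: α·S·A_cross = 0.43·793·1.931 = 658.6 W (cross-section 2rL).
Total input = 658.6 + 523 = 1182 W.
Radiated: εσ·A_surf·T⁴ with A_surf = 2πrL = 6.068 m².
T⁴ = 1182/(0.57·5.67×10⁻⁸·6.068) = 6.025×10⁹ K⁴.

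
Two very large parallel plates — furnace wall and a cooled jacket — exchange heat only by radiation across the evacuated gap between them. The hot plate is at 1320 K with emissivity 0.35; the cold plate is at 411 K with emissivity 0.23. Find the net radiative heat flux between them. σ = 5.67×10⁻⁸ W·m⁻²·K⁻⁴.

For two infinite grey parallel plates, q = σ(T₁⁴ − T₂⁴)/(1/ε₁ + 1/ε₂ − 1).
T₁⁴ − T₂⁴ = 3.036×10¹² − 2.853×10¹⁰ = 3.007×10¹² K⁴.
1/ε₁ + 1/ε₂ − 1 = 2.857 + 4.348 − 1 = 6.205.
q = 5.67×10⁻⁸ × 3.007×10¹² / 6.205.

q ≈ 27500 W/m²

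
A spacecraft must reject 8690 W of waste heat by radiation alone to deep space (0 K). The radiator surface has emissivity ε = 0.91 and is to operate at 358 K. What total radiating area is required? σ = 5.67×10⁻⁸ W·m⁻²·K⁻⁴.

A ≈ 10.3 m²

P = εσA T⁴ ⇒ A = P/(εσT⁴).
T⁴ = 1.643×10¹⁰ K⁴.
A = 8690/(0.91 × 5.67×10⁻⁸ × 1.643×10¹⁰).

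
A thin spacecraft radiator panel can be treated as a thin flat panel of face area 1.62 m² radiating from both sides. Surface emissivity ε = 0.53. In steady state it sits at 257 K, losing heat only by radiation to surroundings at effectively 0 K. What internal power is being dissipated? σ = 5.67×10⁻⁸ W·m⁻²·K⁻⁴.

P ≈ 425 W

Steady state: P = εσA T⁴.
A = 2·1.62 = 3.240 m²; T⁴ = (257)⁴ = 4.362×10⁹ K⁴.
P = 0.53 × 5.67×10⁻⁸ × 3.240 × 4.362×10⁹.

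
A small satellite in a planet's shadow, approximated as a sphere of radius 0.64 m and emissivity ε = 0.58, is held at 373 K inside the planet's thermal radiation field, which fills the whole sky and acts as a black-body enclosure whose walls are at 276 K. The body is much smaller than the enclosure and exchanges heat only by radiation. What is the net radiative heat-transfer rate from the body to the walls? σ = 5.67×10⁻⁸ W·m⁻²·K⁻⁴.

P_net ≈ 2290 W

For a small grey body in a large enclosure: P_net = εσA(T_body⁴ − T_wall⁴).
A = 4πr² = 5.147 m²; T_body⁴ − T_wall⁴ = 1.936×10¹⁰ − 5.803×10⁹ = 1.355×10¹⁰ K⁴.
|P_net| = 0.58·5.67×10⁻⁸·5.147·1.355×10¹⁰.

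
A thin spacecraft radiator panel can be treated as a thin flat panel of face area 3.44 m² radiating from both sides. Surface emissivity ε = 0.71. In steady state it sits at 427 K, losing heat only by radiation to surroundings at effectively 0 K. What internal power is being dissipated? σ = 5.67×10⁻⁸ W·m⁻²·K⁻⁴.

P ≈ 9210 W

Steady state: P = εσA T⁴.
A = 2·3.44 = 6.880 m²; T⁴ = (427)⁴ = 3.324×10¹⁰ K⁴.
P = 0.71 × 5.67×10⁻⁸ × 6.880 × 3.324×10¹⁰.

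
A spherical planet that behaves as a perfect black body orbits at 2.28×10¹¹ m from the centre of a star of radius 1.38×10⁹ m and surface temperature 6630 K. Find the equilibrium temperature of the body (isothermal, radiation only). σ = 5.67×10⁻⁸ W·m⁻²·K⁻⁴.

T ≈ 365 K

The star's surface emits σT_*⁴; at distance d the flux is S = σT_*⁴(R_*/d)².
S = 5.67×10⁻⁸·(6630)⁴·(1.38×10⁹/2.28×10¹¹)² = 4014 W/m².
For an isothermal sphere T⁴ = (1−a)S/(4σ) = 1.770×10¹⁰ K⁴.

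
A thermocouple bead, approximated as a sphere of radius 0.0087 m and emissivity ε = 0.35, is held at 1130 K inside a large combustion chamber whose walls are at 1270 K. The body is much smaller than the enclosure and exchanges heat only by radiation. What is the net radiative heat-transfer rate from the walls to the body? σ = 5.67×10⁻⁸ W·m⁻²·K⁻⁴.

For a small grey body in a large enclosure: P_net = εσA(T_body⁴ − T_wall⁴).
A = 4πr² = 9.511×10⁻⁴ m²; T_body⁴ − T_wall⁴ = 1.630×10¹² − 2.601×10¹² = -9.710×10¹¹ K⁴.
|P_net| = 0.35·5.67×10⁻⁸·9.511×10⁻⁴·9.710×10¹¹.

P_net ≈ 18.3 W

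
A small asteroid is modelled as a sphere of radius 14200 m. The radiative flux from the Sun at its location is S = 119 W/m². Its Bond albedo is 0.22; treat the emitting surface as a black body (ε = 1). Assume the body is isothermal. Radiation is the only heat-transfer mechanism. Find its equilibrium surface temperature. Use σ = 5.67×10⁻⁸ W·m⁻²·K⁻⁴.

At equilibrium, absorbed power = emitted power.
Absorbing cross-section = πr² = 6.335×10⁸ m²; emitting surface = 4πr² = 2.534×10⁹ m² (ratio 4).
(1−a)S·A_cross = εσ·A_surf·T⁴  ⇒  T⁴ = (1−a)S/(4σ).
T⁴ = 0.780·119/(4·5.67×10⁻⁸) = 4.093×10⁸ K⁴.
T = (4.093×10⁸)^(1/4).

T ≈ 142 K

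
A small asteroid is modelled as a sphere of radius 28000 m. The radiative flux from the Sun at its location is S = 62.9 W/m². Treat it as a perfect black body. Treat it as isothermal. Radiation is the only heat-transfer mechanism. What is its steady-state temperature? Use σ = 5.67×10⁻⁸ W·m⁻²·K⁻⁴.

At equilibrium, absorbed power = emitted power.
Absorbing cross-section = πr² = 2.463×10⁹ m²; emitting surface = 4πr² = 9.852×10⁹ m² (ratio 4).
S·A_cross = εσ·A_surf·T⁴  ⇒  T⁴ = S/(4σ).
T⁴ = 1.00·62.9/(4·5.67×10⁻⁸) = 2.773×10⁸ K⁴.
T = (2.773×10⁸)^(1/4).

T ≈ 129 K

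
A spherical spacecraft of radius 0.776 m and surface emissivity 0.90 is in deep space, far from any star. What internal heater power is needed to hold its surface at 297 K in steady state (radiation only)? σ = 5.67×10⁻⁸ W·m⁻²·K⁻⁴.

P ≈ 3000 W

P = εσ·4πr²·T⁴.
4πr² = 7.567 m²; T⁴ = 7.781×10⁹ K⁴.
P = 0.90·5.67×10⁻⁸·7.567·7.781×10⁹.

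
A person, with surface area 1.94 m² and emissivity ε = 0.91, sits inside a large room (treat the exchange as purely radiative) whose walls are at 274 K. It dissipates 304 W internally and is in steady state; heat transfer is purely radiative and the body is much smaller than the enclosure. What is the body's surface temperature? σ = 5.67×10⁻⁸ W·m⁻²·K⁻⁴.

For a small grey body in a large enclosure, net radiated power = εσA(T⁴ − T_w⁴).
Steady state: P = εσA(T⁴ − T_w⁴) with A = 1.94 m².
T⁴ = P/(εσA) + T_w⁴ = 304/(0.91·5.67×10⁻⁸·1.940) + (274)⁴
    = 3.037×10⁹ + 5.636×10⁹ = 8.673×10⁹ K⁴.

T ≈ 305 K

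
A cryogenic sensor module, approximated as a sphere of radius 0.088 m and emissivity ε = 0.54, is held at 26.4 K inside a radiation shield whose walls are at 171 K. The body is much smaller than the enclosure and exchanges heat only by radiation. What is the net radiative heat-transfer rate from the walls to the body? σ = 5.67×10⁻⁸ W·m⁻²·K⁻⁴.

For a small grey body in a large enclosure: P_net = εσA(T_body⁴ − T_wall⁴).
A = 4πr² = 0.09731 m²; T_body⁴ − T_wall⁴ = 4.858×10⁵ − 8.550×10⁸ = -8.546×10⁸ K⁴.
|P_net| = 0.54·5.67×10⁻⁸·0.09731·8.546×10⁸.

P_net ≈ 2.55 W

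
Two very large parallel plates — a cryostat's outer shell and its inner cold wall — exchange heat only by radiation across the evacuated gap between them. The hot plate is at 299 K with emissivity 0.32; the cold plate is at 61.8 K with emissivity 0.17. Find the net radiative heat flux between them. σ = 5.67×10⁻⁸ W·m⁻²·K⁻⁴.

q ≈ 56.5 W/m²

For two infinite grey parallel plates, q = σ(T₁⁴ − T₂⁴)/(1/ε₁ + 1/ε₂ − 1).
T₁⁴ − T₂⁴ = 7.993×10⁹ − 1.459×10⁷ = 7.978×10⁹ K⁴.
1/ε₁ + 1/ε₂ − 1 = 3.125 + 5.882 − 1 = 8.007.
q = 5.67×10⁻⁸ × 7.978×10⁹ / 8.007.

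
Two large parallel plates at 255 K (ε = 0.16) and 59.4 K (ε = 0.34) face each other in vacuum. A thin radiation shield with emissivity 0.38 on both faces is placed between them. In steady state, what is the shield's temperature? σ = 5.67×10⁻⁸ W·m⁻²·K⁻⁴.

In steady state the net flux on the hot side equals that on the cold side.
σ(T₁⁴−T_s⁴)/D₁ = σ(T_s⁴−T₂⁴)/D₂, with D₁ = 1/ε₁+1/ε_s−1 = 7.882, D₂ = 1/ε_s+1/ε₂−1 = 4.573.
Solve for T_s⁴: T_s⁴ = (D₂·T₁⁴ + D₁·T₂⁴)/(D₁+D₂) = 1.560×10⁹ K⁴.

T_s ≈ 199 K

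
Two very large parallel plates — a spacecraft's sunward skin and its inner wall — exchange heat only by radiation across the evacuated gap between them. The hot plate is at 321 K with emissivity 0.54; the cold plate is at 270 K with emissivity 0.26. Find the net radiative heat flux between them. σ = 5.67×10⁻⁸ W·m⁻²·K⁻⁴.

q ≈ 64.0 W/m²

For two infinite grey parallel plates, q = σ(T₁⁴ − T₂⁴)/(1/ε₁ + 1/ε₂ − 1).
T₁⁴ − T₂⁴ = 1.062×10¹⁰ − 5.314×10⁹ = 5.303×10⁹ K⁴.
1/ε₁ + 1/ε₂ − 1 = 1.852 + 3.846 − 1 = 4.698.
q = 5.67×10⁻⁸ × 5.303×10⁹ / 4.698.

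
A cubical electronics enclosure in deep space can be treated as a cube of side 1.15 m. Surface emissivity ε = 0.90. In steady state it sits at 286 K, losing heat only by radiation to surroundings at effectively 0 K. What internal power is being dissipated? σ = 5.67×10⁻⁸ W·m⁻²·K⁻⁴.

Steady state: P = εσA T⁴.
A = 6L² = 7.935 m²; T⁴ = (286)⁴ = 6.691×10⁹ K⁴.
P = 0.90 × 5.67×10⁻⁸ × 7.935 × 6.691×10⁹.

P ≈ 2710 W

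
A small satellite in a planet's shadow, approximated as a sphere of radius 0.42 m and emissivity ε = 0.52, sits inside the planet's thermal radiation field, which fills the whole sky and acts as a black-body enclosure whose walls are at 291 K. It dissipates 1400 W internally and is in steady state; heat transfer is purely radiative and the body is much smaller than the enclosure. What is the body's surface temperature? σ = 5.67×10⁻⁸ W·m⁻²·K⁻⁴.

T ≈ 411 K

For a small grey body in a large enclosure, net radiated power = εσA(T⁴ − T_w⁴).
Steady state: P = εσA(T⁴ − T_w⁴) with A = 4πr² = 2.217 m².
T⁴ = P/(εσA) + T_w⁴ = 1400/(0.52·5.67×10⁻⁸·2.217) + (291)⁴
    = 2.142×10¹⁰ + 7.171×10⁹ = 2.859×10¹⁰ K⁴.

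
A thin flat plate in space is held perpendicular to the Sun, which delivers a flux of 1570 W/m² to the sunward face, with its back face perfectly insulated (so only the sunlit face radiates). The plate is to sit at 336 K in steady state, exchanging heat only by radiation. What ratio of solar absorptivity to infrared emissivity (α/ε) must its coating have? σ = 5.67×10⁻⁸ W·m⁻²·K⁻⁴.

Balance: αS·A = εσ·1A·T⁴ ⇒ α/ε = σT⁴/S.
α/ε = 5.67×10⁻⁸·(336)⁴/1570 = 5.67×10⁻⁸·1.275×10¹⁰/1570.

α/ε ≈ 0.460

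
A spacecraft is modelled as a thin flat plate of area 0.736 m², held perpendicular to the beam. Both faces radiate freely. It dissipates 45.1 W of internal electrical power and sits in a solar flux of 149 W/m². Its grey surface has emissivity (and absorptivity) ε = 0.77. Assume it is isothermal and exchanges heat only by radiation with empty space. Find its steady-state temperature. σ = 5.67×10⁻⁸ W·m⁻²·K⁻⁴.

T ≈ 212 K

At steady state, absorbed solar power + internal power = radiated power.
Absorbed: α·S·A_cross = 0.77·149·0.7360 = 84.44 W (cross-section A).
Total input = 84.44 + 45.1 = 129.5 W.
Radiated: εσ·A_surf·T⁴ with A_surf = 2A = 1.472 m².
T⁴ = 129.5/(0.77·5.67×10⁻⁸·1.472) = 2.016×10⁹ K⁴.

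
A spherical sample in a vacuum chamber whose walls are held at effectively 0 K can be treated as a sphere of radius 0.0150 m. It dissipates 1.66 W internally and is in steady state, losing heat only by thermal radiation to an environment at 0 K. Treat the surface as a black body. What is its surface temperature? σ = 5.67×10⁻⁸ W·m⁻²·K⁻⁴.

Steady state: internal power = radiated power, P = εσA T⁴.
Radiating area A = 4πr² = 0.002827 m².
T⁴ = P/(εσA) = 1.66/(1.0·5.67×10⁻⁸·0.002827) = 1.035×10¹⁰ K⁴.
T = (1.035×10¹⁰)^(1/4).

T ≈ 319 K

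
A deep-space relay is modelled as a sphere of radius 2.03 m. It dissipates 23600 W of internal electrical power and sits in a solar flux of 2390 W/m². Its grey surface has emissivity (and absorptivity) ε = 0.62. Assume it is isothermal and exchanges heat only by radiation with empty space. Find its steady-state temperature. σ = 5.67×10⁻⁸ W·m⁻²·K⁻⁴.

At steady state, absorbed solar power + internal power = radiated power.
Absorbed: α·S·A_cross = 0.62·2390·12.95 = 19180 W (cross-section πr²).
Total input = 19180 + 23600 = 42780 W.
Radiated: εσ·A_surf·T⁴ with A_surf = 4πr² = 51.78 m².
T⁴ = 42780/(0.62·5.67×10⁻⁸·51.78) = 2.350×10¹⁰ K⁴.

T ≈ 392 K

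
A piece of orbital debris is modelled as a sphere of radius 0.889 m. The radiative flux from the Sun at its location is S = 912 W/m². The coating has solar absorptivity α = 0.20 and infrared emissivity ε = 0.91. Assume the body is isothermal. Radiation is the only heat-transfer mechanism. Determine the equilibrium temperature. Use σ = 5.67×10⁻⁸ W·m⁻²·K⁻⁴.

At equilibrium, absorbed power = emitted power.
Absorbing cross-section = πr² = 2.483 m²; emitting surface = 4πr² = 9.931 m² (ratio 4).
αS·A_cross = εσ·A_surf·T⁴  ⇒  T⁴ = αS/(ε·4σ).
T⁴ = 0.200·912/(0.91·4·5.67×10⁻⁸) = 8.838×10⁸ K⁴.
T = (8.838×10⁸)^(1/4).

T ≈ 172 K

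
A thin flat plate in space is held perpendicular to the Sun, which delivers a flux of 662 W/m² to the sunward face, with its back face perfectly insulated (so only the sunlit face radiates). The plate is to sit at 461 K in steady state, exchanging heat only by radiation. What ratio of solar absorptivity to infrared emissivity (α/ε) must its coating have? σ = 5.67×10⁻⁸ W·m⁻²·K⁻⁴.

α/ε ≈ 3.87

Balance: αS·A = εσ·1A·T⁴ ⇒ α/ε = σT⁴/S.
α/ε = 5.67×10⁻⁸·(461)⁴/662 = 5.67×10⁻⁸·4.517×10¹⁰/662.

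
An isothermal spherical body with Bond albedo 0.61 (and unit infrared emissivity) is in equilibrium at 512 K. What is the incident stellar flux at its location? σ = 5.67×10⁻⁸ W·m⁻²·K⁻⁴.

(1−a)S·πr² = σ·4πr²·T⁴ ⇒ S = 4σT⁴/(1−a).
S = 4·5.67×10⁻⁸·6.872×10¹⁰/0.390.

S ≈ 40000 W/m²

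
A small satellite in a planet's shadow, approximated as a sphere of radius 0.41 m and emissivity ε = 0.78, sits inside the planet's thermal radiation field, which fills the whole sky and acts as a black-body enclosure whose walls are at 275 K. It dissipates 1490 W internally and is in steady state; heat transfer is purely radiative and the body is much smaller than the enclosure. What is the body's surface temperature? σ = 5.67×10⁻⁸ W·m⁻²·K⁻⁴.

For a small grey body in a large enclosure, net radiated power = εσA(T⁴ − T_w⁴).
Steady state: P = εσA(T⁴ − T_w⁴) with A = 4πr² = 2.112 m².
T⁴ = P/(εσA) + T_w⁴ = 1490/(0.78·5.67×10⁻⁸·2.112) + (275)⁴
    = 1.595×10¹⁰ + 5.719×10⁹ = 2.167×10¹⁰ K⁴.

T ≈ 384 K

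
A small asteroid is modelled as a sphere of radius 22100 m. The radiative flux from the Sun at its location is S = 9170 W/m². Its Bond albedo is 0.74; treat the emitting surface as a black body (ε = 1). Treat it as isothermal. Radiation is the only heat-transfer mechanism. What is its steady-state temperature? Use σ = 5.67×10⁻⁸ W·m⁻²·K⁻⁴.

At equilibrium, absorbed power = emitted power.
Absorbing cross-section = πr² = 1.534×10⁹ m²; emitting surface = 4πr² = 6.138×10⁹ m² (ratio 4).
(1−a)S·A_cross = εσ·A_surf·T⁴  ⇒  T⁴ = (1−a)S/(4σ).
T⁴ = 0.260·9170/(4·5.67×10⁻⁸) = 1.051×10¹⁰ K⁴.
T = (1.051×10¹⁰)^(1/4).

T ≈ 320 K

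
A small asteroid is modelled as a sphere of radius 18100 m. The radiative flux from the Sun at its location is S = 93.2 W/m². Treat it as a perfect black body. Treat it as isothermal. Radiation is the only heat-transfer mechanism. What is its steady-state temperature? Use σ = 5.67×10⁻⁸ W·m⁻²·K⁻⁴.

At equilibrium, absorbed power = emitted power.
Absorbing cross-section = πr² = 1.029×10⁹ m²; emitting surface = 4πr² = 4.117×10⁹ m² (ratio 4).
S·A_cross = εσ·A_surf·T⁴  ⇒  T⁴ = S/(4σ).
T⁴ = 1.00·93.2/(4·5.67×10⁻⁸) = 4.109×10⁸ K⁴.
T = (4.109×10⁸)^(1/4).

T ≈ 142 K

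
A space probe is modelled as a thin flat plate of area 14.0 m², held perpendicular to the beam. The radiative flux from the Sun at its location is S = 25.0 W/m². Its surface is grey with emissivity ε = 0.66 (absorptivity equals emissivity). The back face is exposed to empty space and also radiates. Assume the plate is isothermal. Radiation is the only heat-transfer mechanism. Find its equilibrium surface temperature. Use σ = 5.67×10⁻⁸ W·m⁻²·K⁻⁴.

At equilibrium, absorbed power = emitted power.
Absorbing cross-section = A = 14.00 m²; emitting surface = 2A = 28.00 m² (ratio 2).
εS·A_cross = εσ·A_surf·T⁴  ⇒  T⁴ = S/(2σ)   (ε cancels).
T⁴ = 25.0/(2·5.67×10⁻⁸) = 2.205×10⁸ K⁴.
T = (2.205×10⁸)^(1/4).

T ≈ 122 K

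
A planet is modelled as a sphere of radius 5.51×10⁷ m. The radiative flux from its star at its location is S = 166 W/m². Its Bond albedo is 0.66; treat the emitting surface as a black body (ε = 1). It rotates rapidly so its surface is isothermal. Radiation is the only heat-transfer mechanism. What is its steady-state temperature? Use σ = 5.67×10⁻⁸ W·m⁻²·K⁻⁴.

T ≈ 126 K

At equilibrium, absorbed power = emitted power.
Absorbing cross-section = πr² = 9.538×10¹⁵ m²; emitting surface = 4πr² = 3.815×10¹⁶ m² (ratio 4).
(1−a)S·A_cross = εσ·A_surf·T⁴  ⇒  T⁴ = (1−a)S/(4σ).
T⁴ = 0.340·166/(4·5.67×10⁻⁸) = 2.489×10⁸ K⁴.
T = (2.489×10⁸)^(1/4).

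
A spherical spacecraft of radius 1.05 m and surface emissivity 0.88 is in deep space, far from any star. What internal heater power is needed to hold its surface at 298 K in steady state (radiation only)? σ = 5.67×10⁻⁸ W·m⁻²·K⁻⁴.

P = εσ·4πr²·T⁴.
4πr² = 13.85 m²; T⁴ = 7.886×10⁹ K⁴.
P = 0.88·5.67×10⁻⁸·13.85·7.886×10⁹.

P ≈ 5450 W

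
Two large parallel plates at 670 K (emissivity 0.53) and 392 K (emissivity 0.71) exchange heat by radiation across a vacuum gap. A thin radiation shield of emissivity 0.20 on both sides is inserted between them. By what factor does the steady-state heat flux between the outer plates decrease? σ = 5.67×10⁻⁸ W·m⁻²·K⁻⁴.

Without shield: q₀ = σΔ(T⁴)/(1/ε₁+1/ε₂−1) with denominator 2.295.
With shield the two gaps are in series; the resistances add: (1/ε₁+1/ε_s−1)+(1/ε_s+1/ε₂−1) = 5.887+5.408 = 11.30.
Heat-flux ratio q₀/q = 11.30/2.295.

factor ≈ 4.92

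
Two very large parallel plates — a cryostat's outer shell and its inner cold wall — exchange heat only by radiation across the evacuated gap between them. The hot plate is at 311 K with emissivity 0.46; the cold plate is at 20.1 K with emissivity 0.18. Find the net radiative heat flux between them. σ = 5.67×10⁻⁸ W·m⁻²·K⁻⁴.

q ≈ 78.8 W/m²

For two infinite grey parallel plates, q = σ(T₁⁴ − T₂⁴)/(1/ε₁ + 1/ε₂ − 1).
T₁⁴ − T₂⁴ = 9.355×10⁹ − 1.632×10⁵ = 9.355×10⁹ K⁴.
1/ε₁ + 1/ε₂ − 1 = 2.174 + 5.556 − 1 = 6.729.
q = 5.67×10⁻⁸ × 9.355×10⁹ / 6.729.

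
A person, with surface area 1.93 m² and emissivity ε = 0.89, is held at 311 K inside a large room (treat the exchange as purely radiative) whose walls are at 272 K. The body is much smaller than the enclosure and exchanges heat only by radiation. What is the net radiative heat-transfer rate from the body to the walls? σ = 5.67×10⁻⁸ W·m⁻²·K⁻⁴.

For a small grey body in a large enclosure: P_net = εσA(T_body⁴ − T_wall⁴).
A = 1.93 m²; T_body⁴ − T_wall⁴ = 9.355×10⁹ − 5.474×10⁹ = 3.881×10⁹ K⁴.
|P_net| = 0.89·5.67×10⁻⁸·1.930·3.881×10⁹.

P_net ≈ 378 W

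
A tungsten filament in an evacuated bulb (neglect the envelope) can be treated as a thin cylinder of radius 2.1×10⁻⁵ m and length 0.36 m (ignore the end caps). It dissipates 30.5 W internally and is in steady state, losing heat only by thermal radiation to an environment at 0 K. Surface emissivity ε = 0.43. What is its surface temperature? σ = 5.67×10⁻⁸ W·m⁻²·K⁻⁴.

Steady state: internal power = radiated power, P = εσA T⁴.
Radiating area A = 2πrL = 4.750×10⁻⁵ m².
T⁴ = P/(εσA) = 30.5/(0.43·5.67×10⁻⁸·4.750×10⁻⁵) = 2.634×10¹³ K⁴.
T = (2.634×10¹³)^(1/4).

T ≈ 2270 K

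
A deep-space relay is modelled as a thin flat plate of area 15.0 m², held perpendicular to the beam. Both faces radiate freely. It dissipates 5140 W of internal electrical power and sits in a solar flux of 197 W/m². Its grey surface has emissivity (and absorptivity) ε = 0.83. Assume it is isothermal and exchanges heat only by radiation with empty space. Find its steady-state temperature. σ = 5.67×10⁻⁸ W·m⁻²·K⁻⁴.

T ≈ 271 K

At steady state, absorbed solar power + internal power = radiated power.
Absorbed: α·S·A_cross = 0.83·197·15.00 = 2453 W (cross-section A).
Total input = 2453 + 5140 = 7593 W.
Radiated: εσ·A_surf·T⁴ with A_surf = 2A = 30.00 m².
T⁴ = 7593/(0.83·5.67×10⁻⁸·30.00) = 5.378×10⁹ K⁴.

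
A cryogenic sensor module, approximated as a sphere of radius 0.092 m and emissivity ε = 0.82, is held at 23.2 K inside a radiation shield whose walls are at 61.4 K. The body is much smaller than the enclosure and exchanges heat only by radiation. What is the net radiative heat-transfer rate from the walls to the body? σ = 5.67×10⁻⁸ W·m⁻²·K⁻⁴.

For a small grey body in a large enclosure: P_net = εσA(T_body⁴ − T_wall⁴).
A = 4πr² = 0.1064 m²; T_body⁴ − T_wall⁴ = 2.897×10⁵ − 1.421×10⁷ = -1.392×10⁷ K⁴.
|P_net| = 0.82·5.67×10⁻⁸·0.1064·1.392×10⁷.

P_net ≈ 0.0689 W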